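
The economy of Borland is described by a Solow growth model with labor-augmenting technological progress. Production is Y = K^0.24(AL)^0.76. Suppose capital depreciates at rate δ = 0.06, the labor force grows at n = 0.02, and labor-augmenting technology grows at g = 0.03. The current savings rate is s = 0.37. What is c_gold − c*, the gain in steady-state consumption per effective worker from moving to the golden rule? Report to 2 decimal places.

Δc ≈ 0.05

The effective depreciation rate is n + g + δ = 0.02 + 0.03 + 0.06 = 0.11.
Current steady state (s = 0.37): k* = (0.37/0.11)^(1/0.76) ≈ 4.9337, y* = 4.9337^0.24 ≈ 1.4668, c* = (1−0.37)·1.4668 ≈ 0.9241.
Setting f'(k) = n+g+δ gives 0.24·k^(0.24−1) = 0.11, hence k_gold = (0.24/0.11)^(1/0.76) ≈ 2.7913.
y_gold = 2.7913^0.24 ≈ 1.2794, c_gold = y_gold − 0.11·k_gold ≈ 0.9723.
Gain: Δc = 0.9723 − 0.9241 ≈ 0.0483.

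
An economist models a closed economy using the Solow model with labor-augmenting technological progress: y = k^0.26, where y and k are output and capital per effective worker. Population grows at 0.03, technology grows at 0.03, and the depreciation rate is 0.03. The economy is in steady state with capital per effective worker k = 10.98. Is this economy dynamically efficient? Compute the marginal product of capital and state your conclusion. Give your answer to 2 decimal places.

dynamically inefficient; MPK ≈ 0.04

Break-even investment rate: n + g + δ = 0.03 + 0.03 + 0.03 = 0.09.
MPK = 0.26·k^(0.26−1) = 0.26·10.98^(-0.74) ≈ 0.0441.
MPK < 0.09, so the economy is dynamically inefficient (over-saving).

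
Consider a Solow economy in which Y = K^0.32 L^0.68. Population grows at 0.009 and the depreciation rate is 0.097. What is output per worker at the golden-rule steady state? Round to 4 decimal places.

Capital per worker breaks even when investment replaces (n + δ)·k; here n + δ = 0.106.
Setting f'(k) = n+δ gives 0.32·k^(0.32−1) = 0.106, hence k_gold = (0.32/0.106)^(1/0.68) ≈ 5.0775.
Output: y_gold = k_gold^0.32 = 5.0775^0.32 ≈ 1.6819.

y_gold ≈ 1.6819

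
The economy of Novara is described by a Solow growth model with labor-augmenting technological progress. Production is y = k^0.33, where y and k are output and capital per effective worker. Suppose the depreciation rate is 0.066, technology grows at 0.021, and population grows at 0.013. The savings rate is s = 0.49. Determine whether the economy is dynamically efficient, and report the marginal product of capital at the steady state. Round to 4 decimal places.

Break-even investment rate: n + g + δ = 0.013 + 0.021 + 0.066 = 0.1.
Steady-state k*: s·k^0.33 = 0.1·k gives k* = (0.49/0.1)^(1/0.67) ≈ 10.7187.
MPK = 0.33·10.7187^(-0.67) ≈ 0.0673.
MPK < n+g+δ = 0.1, so the economy is dynamically inefficient (over-saving).

dynamically inefficient; MPK ≈ 0.0673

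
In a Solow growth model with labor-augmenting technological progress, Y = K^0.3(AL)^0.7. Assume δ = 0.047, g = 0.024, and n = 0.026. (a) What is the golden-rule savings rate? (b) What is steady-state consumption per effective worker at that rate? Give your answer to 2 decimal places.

(a) s_gold = 0.30; (b) c_gold ≈ 1.14

The effective depreciation rate is n + g + δ = 0.026 + 0.024 + 0.047 = 0.097.
For Cobb-Douglas, s_gold equals capital's share: s_gold = 0.3.
At the golden rule the marginal product of capital equals n+g+δ: 0.3·k^(0.3−1) = 0.097. Solving, k_gold = (0.3/0.097)^(1/0.7) ≈ 5.0176.
y_gold = 5.0176^0.3 ≈ 1.6224; c_gold = (1−0.3)·y_gold ≈ 1.1357.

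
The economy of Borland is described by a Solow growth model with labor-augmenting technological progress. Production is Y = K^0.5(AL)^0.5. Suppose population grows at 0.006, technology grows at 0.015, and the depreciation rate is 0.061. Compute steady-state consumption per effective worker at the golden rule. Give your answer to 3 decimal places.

c_gold ≈ 3.049

The effective depreciation rate is n + g + δ = 0.006 + 0.015 + 0.061 = 0.082.
At the golden rule the marginal product of capital equals n+g+δ: 0.5·k^(0.5−1) = 0.082. Solving, k_gold = (0.5/0.082)^(1/0.5) ≈ 37.1802.
y_gold = 37.1802^0.5 ≈ 6.0976.
c_gold = y_gold − (n+g+δ)·k_gold = 6.0976 − 0.082·37.1802 ≈ 3.0488.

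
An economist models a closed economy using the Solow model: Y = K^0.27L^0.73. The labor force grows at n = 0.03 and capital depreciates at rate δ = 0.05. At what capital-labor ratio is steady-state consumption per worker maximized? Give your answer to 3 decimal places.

k_gold ≈ 5.293

Break-even investment rate: n + δ = 0.03 + 0.05 = 0.08.
At the golden rule the marginal product of capital equals n+δ: 0.27·k^(0.27−1) = 0.08. Solving, k_gold = (0.27/0.08)^(1/0.73) ≈ 5.2925.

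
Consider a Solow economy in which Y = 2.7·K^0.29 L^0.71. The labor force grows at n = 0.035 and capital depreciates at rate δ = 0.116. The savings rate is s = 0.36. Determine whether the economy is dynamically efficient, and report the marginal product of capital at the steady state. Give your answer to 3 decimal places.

dynamically inefficient; MPK ≈ 0.122

n + δ = 0.035 + 0.116 = 0.151.
Steady-state k*: s·A·k^0.29 = 0.151·k gives k* = (0.36·2.7/0.151)^(1/0.71) ≈ 13.7721.
MPK = 0.29·2.7·13.7721^(-0.71) ≈ 0.1216.
MPK < n+δ = 0.151, so the economy is dynamically inefficient (over-saving).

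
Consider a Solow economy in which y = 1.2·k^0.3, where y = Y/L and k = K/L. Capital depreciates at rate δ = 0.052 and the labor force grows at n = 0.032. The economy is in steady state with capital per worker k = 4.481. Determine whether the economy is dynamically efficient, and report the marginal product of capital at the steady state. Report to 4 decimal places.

Capital per worker breaks even when investment replaces (n + δ)·k; here n + δ = 0.084.
MPK = 0.3·1.2·k^(0.3−1) = 0.3·1.2·4.481^(-0.7) ≈ 0.1260.
MPK > 0.084, so the economy is dynamically efficient (under-saving).

dynamically efficient; MPK ≈ 0.1260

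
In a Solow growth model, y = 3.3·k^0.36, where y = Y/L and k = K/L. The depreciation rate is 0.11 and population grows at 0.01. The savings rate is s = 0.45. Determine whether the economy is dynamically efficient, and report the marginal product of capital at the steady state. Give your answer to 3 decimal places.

Capital per worker breaks even when investment replaces (n + δ)·k; here n + δ = 0.12.
Steady-state k*: s·A·k^0.36 = 0.12·k gives k* = (0.45·3.3/0.12)^(1/0.64) ≈ 50.9450.
MPK = 0.36·3.3·50.9450^(-0.64) ≈ 0.0960.
MPK < n+δ = 0.12, so the economy is dynamically inefficient (over-saving).

dynamically inefficient; MPK ≈ 0.096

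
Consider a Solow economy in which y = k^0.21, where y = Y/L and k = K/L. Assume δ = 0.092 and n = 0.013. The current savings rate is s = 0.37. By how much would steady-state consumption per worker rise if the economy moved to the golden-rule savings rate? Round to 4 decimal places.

Δc ≈ 0.0693

The effective depreciation rate is n + δ = 0.013 + 0.092 = 0.105.
Current steady state (s = 0.37): k* = (0.37/0.105)^(1/0.79) ≈ 4.9252, y* = 4.9252^0.21 ≈ 1.3977, c* = (1−0.37)·1.3977 ≈ 0.8805.
Golden rule sets MPK = n+δ: 0.21·k^(0.21−1) = 0.105, so k_gold = (0.21/0.105)^(1/0.79) ≈ 2.4046.
y_gold = 2.4046^0.21 ≈ 1.2023, c_gold = y_gold − 0.105·k_gold ≈ 0.9498.
Gain: Δc = 0.9498 − 0.8805 ≈ 0.0693.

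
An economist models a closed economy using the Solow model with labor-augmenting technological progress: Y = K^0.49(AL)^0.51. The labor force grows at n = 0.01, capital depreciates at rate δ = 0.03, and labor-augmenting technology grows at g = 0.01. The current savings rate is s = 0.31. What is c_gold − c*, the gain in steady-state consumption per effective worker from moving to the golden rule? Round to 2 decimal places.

Δc ≈ 0.59

The effective depreciation rate is n + g + δ = 0.01 + 0.01 + 0.03 = 0.05.
Current steady state (s = 0.31): k* = (0.31/0.05)^(1/0.51) ≈ 35.7857, y* = 35.7857^0.49 ≈ 5.7719, c* = (1−0.31)·5.7719 ≈ 3.9826.
At the golden rule the marginal product of capital equals n+g+δ: 0.49·k^(0.49−1) = 0.05. Solving, k_gold = (0.49/0.05)^(1/0.51) ≈ 87.8174.
y_gold = 87.8174^0.49 ≈ 8.9610, c_gold = y_gold − 0.05·k_gold ≈ 4.5701.
Gain: Δc = 4.5701 − 3.9826 ≈ 0.5875.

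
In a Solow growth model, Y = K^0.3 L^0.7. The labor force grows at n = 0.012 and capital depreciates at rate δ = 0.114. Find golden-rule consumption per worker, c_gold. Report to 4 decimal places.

Break-even investment rate: n + δ = 0.012 + 0.114 = 0.126.
Setting f'(k) = n+δ gives 0.3·k^(0.3−1) = 0.126, hence k_gold = (0.3/0.126)^(1/0.7) ≈ 3.4531.
y_gold = 3.4531^0.3 ≈ 1.4503.
c_gold = y_gold − (n+δ)·k_gold = 1.4503 − 0.126·3.4531 ≈ 1.0152.

c_gold ≈ 1.0152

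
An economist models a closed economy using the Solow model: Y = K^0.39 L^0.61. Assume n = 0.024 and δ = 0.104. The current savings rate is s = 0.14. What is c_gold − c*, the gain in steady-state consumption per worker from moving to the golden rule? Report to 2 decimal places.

Capital per worker breaks even when investment replaces (n + δ)·k; here n + δ = 0.128.
Current steady state (s = 0.14): k* = (0.14/0.128)^(1/0.61) ≈ 1.1582, y* = 1.1582^0.39 ≈ 1.0590, c* = (1−0.14)·1.0590 ≈ 0.9107.
At the golden rule the marginal product of capital equals n+δ: 0.39·k^(0.39−1) = 0.128. Solving, k_gold = (0.39/0.128)^(1/0.61) ≈ 6.2116.
y_gold = 6.2116^0.39 ≈ 2.0387, c_gold = y_gold − 0.128·k_gold ≈ 1.2436.
Gain: Δc = 1.2436 − 0.9107 ≈ 0.3329.

Δc ≈ 0.33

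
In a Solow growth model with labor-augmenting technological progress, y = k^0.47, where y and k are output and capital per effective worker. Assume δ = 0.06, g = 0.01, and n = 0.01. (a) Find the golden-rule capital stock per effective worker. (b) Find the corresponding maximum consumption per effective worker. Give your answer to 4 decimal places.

The effective depreciation rate is n + g + δ = 0.01 + 0.01 + 0.06 = 0.08.
Golden rule sets MPK = n+g+δ: 0.47·k^(0.47−1) = 0.08, so k_gold = (0.47/0.08)^(1/0.53) ≈ 28.2461.
y_gold = 28.2461^0.47 ≈ 4.8078; c_gold = y_gold − 0.08·k_gold ≈ 2.5482.

(a) k_gold ≈ 28.2461; (b) c_gold ≈ 2.5482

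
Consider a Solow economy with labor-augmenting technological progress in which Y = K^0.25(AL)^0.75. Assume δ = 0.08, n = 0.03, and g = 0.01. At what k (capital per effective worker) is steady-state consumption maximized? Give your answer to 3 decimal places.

The effective depreciation rate is n + g + δ = 0.03 + 0.01 + 0.08 = 0.12.
Setting f'(k) = n+g+δ gives 0.25·k^(0.25−1) = 0.12, hence k_gold = (0.25/0.12)^(1/0.75) ≈ 2.6608.

k_gold ≈ 2.661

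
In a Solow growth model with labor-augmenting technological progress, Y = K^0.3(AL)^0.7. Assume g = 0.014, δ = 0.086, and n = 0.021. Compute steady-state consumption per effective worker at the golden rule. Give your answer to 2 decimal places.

Capital per effective worker breaks even when investment replaces (n + g + δ)·k; here n + g + δ = 0.121.
Setting f'(k) = n+g+δ gives 0.3·k^(0.3−1) = 0.121, hence k_gold = (0.3/0.121)^(1/0.7) ≈ 3.6588.
y_gold = 3.6588^0.3 ≈ 1.4757.
c_gold = y_gold − (n+g+δ)·k_gold = 1.4757 − 0.121·3.6588 ≈ 1.0330.

c_gold ≈ 1.03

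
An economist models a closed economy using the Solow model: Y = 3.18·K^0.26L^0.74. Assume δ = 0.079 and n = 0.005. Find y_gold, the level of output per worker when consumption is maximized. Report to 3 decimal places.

Break-even investment rate: n + δ = 0.005 + 0.079 = 0.084.
Maximizing c = f(k) − (n+δ)·k gives f'(k) = n+δ, i.e. 0.26·3.18·k^(0.26−1) = 0.084, so k_gold = (0.26·3.18/0.084)^(1/0.74) ≈ 21.9814.
Output: y_gold = 3.18·k_gold^0.26 = 3.18·21.9814^0.26 ≈ 7.1017.

y_gold ≈ 7.102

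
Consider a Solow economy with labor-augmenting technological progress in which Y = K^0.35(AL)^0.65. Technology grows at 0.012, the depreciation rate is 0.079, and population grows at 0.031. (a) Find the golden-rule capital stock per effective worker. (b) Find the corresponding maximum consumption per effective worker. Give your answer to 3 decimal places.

n + g + δ = 0.031 + 0.012 + 0.079 = 0.122.
At the golden rule the marginal product of capital equals n+g+δ: 0.35·k^(0.35−1) = 0.122. Solving, k_gold = (0.35/0.122)^(1/0.65) ≈ 5.0602.
y_gold = 5.0602^0.35 ≈ 1.7638; c_gold = y_gold − 0.122·k_gold ≈ 1.1465.

(a) k_gold ≈ 5.060; (b) c_gold ≈ 1.146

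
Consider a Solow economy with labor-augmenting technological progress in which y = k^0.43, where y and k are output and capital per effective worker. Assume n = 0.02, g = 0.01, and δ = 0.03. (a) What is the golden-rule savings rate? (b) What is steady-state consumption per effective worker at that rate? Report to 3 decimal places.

Break-even investment rate: n + g + δ = 0.02 + 0.01 + 0.03 = 0.06.
For Cobb-Douglas, s_gold equals capital's share: s_gold = 0.43.
Golden rule sets MPK = n+g+δ: 0.43·k^(0.43−1) = 0.06, so k_gold = (0.43/0.06)^(1/0.57) ≈ 31.6633.
y_gold = 31.6633^0.43 ≈ 4.4181; c_gold = (1−0.43)·y_gold ≈ 2.5183.

(a) s_gold = 0.430; (b) c_gold ≈ 2.518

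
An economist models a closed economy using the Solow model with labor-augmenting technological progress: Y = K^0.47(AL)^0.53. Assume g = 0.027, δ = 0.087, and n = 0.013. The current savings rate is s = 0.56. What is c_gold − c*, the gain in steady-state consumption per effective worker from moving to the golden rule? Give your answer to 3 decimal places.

Δc ≈ 0.051

The effective depreciation rate is n + g + δ = 0.013 + 0.027 + 0.087 = 0.127.
Current steady state (s = 0.56): k* = (0.56/0.127)^(1/0.53) ≈ 16.4369, y* = 16.4369^0.47 ≈ 3.7277, c* = (1−0.56)·3.7277 ≈ 1.6402.
Setting f'(k) = n+g+δ gives 0.47·k^(0.47−1) = 0.127, hence k_gold = (0.47/0.127)^(1/0.53) ≈ 11.8101.
y_gold = 11.8101^0.47 ≈ 3.1912, c_gold = y_gold − 0.127·k_gold ≈ 1.6914.
Gain: Δc = 1.6914 − 1.6402 ≈ 0.0512.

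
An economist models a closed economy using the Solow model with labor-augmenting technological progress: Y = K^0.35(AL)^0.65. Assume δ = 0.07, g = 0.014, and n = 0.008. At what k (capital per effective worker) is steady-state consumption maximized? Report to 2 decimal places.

k_gold ≈ 7.81

Capital per effective worker breaks even when investment replaces (n + g + δ)·k; here n + g + δ = 0.092.
Golden rule sets MPK = n+g+δ: 0.35·k^(0.35−1) = 0.092, so k_gold = (0.35/0.092)^(1/0.65) ≈ 7.8116.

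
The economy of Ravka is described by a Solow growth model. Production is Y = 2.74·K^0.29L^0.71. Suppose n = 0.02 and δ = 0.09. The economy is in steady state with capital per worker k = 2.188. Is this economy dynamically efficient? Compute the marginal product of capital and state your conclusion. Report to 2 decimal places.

dynamically efficient; MPK ≈ 0.46

n + δ = 0.02 + 0.09 = 0.11.
MPK = 0.29·2.74·k^(0.29−1) = 0.29·2.74·2.188^(-0.71) ≈ 0.4557.
MPK > 0.11, so the economy is dynamically efficient (under-saving).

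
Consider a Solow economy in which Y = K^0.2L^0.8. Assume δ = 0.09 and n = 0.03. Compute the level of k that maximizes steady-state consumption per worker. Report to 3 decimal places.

k_gold ≈ 1.894

The effective depreciation rate is n + δ = 0.03 + 0.09 = 0.12.
Golden rule sets MPK = n+δ: 0.2·k^(0.2−1) = 0.12, so k_gold = (0.2/0.12)^(1/0.8) ≈ 1.8937.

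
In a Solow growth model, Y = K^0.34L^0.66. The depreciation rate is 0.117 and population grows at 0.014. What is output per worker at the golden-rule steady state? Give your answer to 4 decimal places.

y_gold ≈ 1.6345

The effective depreciation rate is n + δ = 0.014 + 0.117 = 0.131.
At the golden rule the marginal product of capital equals n+δ: 0.34·k^(0.34−1) = 0.131. Solving, k_gold = (0.34/0.131)^(1/0.66) ≈ 4.2422.
Output: y_gold = k_gold^0.34 = 4.2422^0.34 ≈ 1.6345.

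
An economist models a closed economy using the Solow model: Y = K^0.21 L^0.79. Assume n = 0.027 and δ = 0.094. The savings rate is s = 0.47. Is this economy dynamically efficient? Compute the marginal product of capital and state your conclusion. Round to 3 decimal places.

The effective depreciation rate is n + δ = 0.027 + 0.094 = 0.121.
Steady-state k*: s·k^0.21 = 0.121·k gives k* = (0.47/0.121)^(1/0.79) ≈ 5.5714.
MPK = 0.21·5.5714^(-0.79) ≈ 0.0541.
MPK < n+δ = 0.121, so the economy is dynamically inefficient (over-saving).

dynamically inefficient; MPK ≈ 0.054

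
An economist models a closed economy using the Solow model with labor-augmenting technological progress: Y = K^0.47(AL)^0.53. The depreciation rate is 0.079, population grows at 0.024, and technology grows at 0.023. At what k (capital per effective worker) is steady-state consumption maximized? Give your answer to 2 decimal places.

Break-even investment rate: n + g + δ = 0.024 + 0.023 + 0.079 = 0.126.
Setting f'(k) = n+g+δ gives 0.47·k^(0.47−1) = 0.126, hence k_gold = (0.47/0.126)^(1/0.53) ≈ 11.9876.

k_gold ≈ 11.99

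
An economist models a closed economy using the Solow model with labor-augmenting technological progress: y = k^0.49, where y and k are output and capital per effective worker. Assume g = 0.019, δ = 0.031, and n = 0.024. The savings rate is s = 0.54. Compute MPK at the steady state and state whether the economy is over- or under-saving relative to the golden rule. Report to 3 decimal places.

over-saving; MPK ≈ 0.067

The effective depreciation rate is n + g + δ = 0.024 + 0.019 + 0.031 = 0.074.
Steady-state k*: s·k^0.49 = 0.074·k gives k* = (0.54/0.074)^(1/0.51) ≈ 49.2578.
MPK = 0.49·49.2578^(-0.51) ≈ 0.0671.
MPK < n+g+δ = 0.074, so the economy is dynamically inefficient (over-saving).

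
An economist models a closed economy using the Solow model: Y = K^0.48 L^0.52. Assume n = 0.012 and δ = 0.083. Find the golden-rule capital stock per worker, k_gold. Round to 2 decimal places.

k_gold ≈ 22.54

n + δ = 0.012 + 0.083 = 0.095.
At the golden rule the marginal product of capital equals n+δ: 0.48·k^(0.48−1) = 0.095. Solving, k_gold = (0.48/0.095)^(1/0.52) ≈ 22.5382.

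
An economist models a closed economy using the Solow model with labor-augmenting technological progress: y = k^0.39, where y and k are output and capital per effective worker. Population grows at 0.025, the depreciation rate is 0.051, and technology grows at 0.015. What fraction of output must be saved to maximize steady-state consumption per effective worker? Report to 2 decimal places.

s_gold = 0.39

Break-even investment rate: n + g + δ = 0.025 + 0.015 + 0.051 = 0.091.
At the golden rule MPK = n+g+δ, and in any Cobb-Douglas steady state s = (n+g+δ)·k/y = MPK·k/y = capital's share 0.39.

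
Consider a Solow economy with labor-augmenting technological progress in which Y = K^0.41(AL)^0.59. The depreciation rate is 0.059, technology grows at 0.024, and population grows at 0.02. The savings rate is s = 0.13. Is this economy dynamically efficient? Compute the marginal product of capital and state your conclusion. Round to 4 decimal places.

Break-even investment rate: n + g + δ = 0.02 + 0.024 + 0.059 = 0.103.
Steady-state k*: s·k^0.41 = 0.103·k gives k* = (0.13/0.103)^(1/0.59) ≈ 1.4838.
MPK = 0.41·1.4838^(-0.59) ≈ 0.3248.
MPK > n+g+δ = 0.103, so the economy is dynamically efficient (under-saving).

dynamically efficient; MPK ≈ 0.3248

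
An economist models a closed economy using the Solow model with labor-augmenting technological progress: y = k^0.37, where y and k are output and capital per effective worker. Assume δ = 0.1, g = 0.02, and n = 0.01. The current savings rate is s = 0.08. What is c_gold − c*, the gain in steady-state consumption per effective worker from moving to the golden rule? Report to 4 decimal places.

Δc ≈ 0.4727

Capital per effective worker breaks even when investment replaces (n + g + δ)·k; here n + g + δ = 0.13.
Current steady state (s = 0.08): k* = (0.08/0.13)^(1/0.63) ≈ 0.4627, y* = 0.4627^0.37 ≈ 0.7519, c* = (1−0.08)·0.7519 ≈ 0.6918.
Setting f'(k) = n+g+δ gives 0.37·k^(0.37−1) = 0.13, hence k_gold = (0.37/0.13)^(1/0.63) ≈ 5.2607.
y_gold = 5.2607^0.37 ≈ 1.8484, c_gold = y_gold − 0.13·k_gold ≈ 1.1645.
Gain: Δc = 1.1645 − 0.6918 ≈ 0.4727.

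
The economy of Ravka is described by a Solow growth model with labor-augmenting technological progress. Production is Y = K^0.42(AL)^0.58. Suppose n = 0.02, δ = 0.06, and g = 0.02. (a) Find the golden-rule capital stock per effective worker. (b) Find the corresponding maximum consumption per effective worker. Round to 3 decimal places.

(a) k_gold ≈ 11.873; (b) c_gold ≈ 1.640

n + g + δ = 0.02 + 0.02 + 0.06 = 0.1.
Maximizing c = f(k) − (n+g+δ)·k gives f'(k) = n+g+δ, i.e. 0.42·k^(0.42−1) = 0.1, so k_gold = (0.42/0.1)^(1/0.58) ≈ 11.8732.
y_gold = 11.8732^0.42 ≈ 2.8270; c_gold = y_gold − 0.1·k_gold ≈ 1.6396.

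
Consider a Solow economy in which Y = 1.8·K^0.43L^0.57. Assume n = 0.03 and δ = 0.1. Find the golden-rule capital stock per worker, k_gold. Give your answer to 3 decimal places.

k_gold ≈ 22.871

Capital per worker breaks even when investment replaces (n + δ)·k; here n + δ = 0.13.
At the golden rule the marginal product of capital equals n+δ: 0.43·1.8·k^(0.43−1) = 0.13. Solving, k_gold = (0.43·1.8/0.13)^(1/0.57) ≈ 22.8715.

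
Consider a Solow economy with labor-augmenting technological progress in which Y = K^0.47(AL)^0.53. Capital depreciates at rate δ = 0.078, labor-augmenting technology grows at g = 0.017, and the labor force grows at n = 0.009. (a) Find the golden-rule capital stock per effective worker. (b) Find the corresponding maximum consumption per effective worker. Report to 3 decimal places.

Capital per effective worker breaks even when investment replaces (n + g + δ)·k; here n + g + δ = 0.104.
At the golden rule the marginal product of capital equals n+g+δ: 0.47·k^(0.47−1) = 0.104. Solving, k_gold = (0.47/0.104)^(1/0.53) ≈ 17.2175.
y_gold = 17.2175^0.47 ≈ 3.8098; c_gold = y_gold − 0.104·k_gold ≈ 2.0192.

(a) k_gold ≈ 17.218; (b) c_gold ≈ 2.019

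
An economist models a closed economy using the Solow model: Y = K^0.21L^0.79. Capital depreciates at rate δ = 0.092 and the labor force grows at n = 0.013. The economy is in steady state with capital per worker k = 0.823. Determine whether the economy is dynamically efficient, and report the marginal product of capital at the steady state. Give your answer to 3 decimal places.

dynamically efficient; MPK ≈ 0.245

Break-even investment rate: n + δ = 0.013 + 0.092 = 0.105.
MPK = 0.21·k^(0.21−1) = 0.21·0.823^(-0.79) ≈ 0.2449.
MPK > 0.105, so the economy is dynamically efficient (under-saving).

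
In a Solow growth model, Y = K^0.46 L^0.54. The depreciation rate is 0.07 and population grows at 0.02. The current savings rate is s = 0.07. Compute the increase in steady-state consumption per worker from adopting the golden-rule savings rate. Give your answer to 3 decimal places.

Break-even investment rate: n + δ = 0.02 + 0.07 = 0.09.
Current steady state (s = 0.07): k* = (0.07/0.09)^(1/0.54) ≈ 0.6279, y* = 0.6279^0.46 ≈ 0.8073, c* = (1−0.07)·0.8073 ≈ 0.7508.
Maximizing c = f(k) − (n+δ)·k gives f'(k) = n+δ, i.e. 0.46·k^(0.46−1) = 0.09, so k_gold = (0.46/0.09)^(1/0.54) ≈ 20.5147.
y_gold = 20.5147^0.46 ≈ 4.0137, c_gold = y_gold − 0.09·k_gold ≈ 2.1674.
Gain: Δc = 2.1674 − 0.7508 ≈ 1.4167.

Δc ≈ 1.417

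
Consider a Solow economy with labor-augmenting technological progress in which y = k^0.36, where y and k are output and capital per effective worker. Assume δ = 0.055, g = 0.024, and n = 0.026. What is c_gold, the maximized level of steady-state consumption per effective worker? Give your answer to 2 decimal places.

The effective depreciation rate is n + g + δ = 0.026 + 0.024 + 0.055 = 0.105.
At the golden rule the marginal product of capital equals n+g+δ: 0.36·k^(0.36−1) = 0.105. Solving, k_gold = (0.36/0.105)^(1/0.64) ≈ 6.8567.
y_gold = 6.8567^0.36 ≈ 1.9999.
c_gold = y_gold − (n+g+δ)·k_gold = 1.9999 − 0.105·6.8567 ≈ 1.2799.

c_gold ≈ 1.28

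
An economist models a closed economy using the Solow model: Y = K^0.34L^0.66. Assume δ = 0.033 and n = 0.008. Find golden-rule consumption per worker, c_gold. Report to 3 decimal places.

Capital per worker breaks even when investment replaces (n + δ)·k; here n + δ = 0.041.
Maximizing c = f(k) − (n+δ)·k gives f'(k) = n+δ, i.e. 0.34·k^(0.34−1) = 0.041, so k_gold = (0.34/0.041)^(1/0.66) ≈ 24.6582.
y_gold = 24.6582^0.34 ≈ 2.9735.
c_gold = y_gold − (n+δ)·k_gold = 2.9735 − 0.041·24.6582 ≈ 1.9625.

c_gold ≈ 1.963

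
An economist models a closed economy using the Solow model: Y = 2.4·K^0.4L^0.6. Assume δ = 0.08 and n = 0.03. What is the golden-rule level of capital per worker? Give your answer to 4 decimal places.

n + δ = 0.03 + 0.08 = 0.11.
Maximizing c = f(k) − (n+δ)·k gives f'(k) = n+δ, i.e. 0.4·2.4·k^(0.4−1) = 0.11, so k_gold = (0.4·2.4/0.11)^(1/0.6) ≈ 36.9940.

k_gold ≈ 36.9940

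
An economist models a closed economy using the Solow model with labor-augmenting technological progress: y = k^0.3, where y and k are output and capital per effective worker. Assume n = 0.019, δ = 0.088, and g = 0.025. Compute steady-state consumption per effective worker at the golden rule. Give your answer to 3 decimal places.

Capital per effective worker breaks even when investment replaces (n + g + δ)·k; here n + g + δ = 0.132.
Setting f'(k) = n+g+δ gives 0.3·k^(0.3−1) = 0.132, hence k_gold = (0.3/0.132)^(1/0.7) ≈ 3.2311.
y_gold = 3.2311^0.3 ≈ 1.4217.
c_gold = y_gold − (n+g+δ)·k_gold = 1.4217 − 0.132·3.2311 ≈ 0.9952.

c_gold ≈ 0.995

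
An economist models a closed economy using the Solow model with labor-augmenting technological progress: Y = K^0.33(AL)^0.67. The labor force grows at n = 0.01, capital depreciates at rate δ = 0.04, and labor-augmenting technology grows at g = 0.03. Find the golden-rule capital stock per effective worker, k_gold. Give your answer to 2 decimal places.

The effective depreciation rate is n + g + δ = 0.01 + 0.03 + 0.04 = 0.08.
Golden rule sets MPK = n+g+δ: 0.33·k^(0.33−1) = 0.08, so k_gold = (0.33/0.08)^(1/0.67) ≈ 8.2898.

k_gold ≈ 8.29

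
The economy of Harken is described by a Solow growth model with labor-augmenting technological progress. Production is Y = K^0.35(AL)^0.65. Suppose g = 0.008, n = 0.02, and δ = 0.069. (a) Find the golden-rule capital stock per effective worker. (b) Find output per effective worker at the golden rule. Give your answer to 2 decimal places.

Capital per effective worker breaks even when investment replaces (n + g + δ)·k; here n + g + δ = 0.097.
Setting f'(k) = n+g+δ gives 0.35·k^(0.35−1) = 0.097, hence k_gold = (0.35/0.097)^(1/0.65) ≈ 7.2008.
y_gold = 7.2008^0.35 ≈ 1.9956.

(a) k_gold ≈ 7.20; (b) y_gold ≈ 2.00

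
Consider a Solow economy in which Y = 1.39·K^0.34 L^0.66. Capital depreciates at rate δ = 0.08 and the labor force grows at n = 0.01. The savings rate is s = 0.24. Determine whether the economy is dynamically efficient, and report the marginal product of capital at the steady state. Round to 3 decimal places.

dynamically efficient; MPK ≈ 0.128

Break-even investment rate: n + δ = 0.01 + 0.08 = 0.09.
Steady-state k*: s·A·k^0.34 = 0.09·k gives k* = (0.24·1.39/0.09)^(1/0.66) ≈ 7.2794.
MPK = 0.34·1.39·7.2794^(-0.66) ≈ 0.1275.
MPK > n+δ = 0.09, so the economy is dynamically efficient (under-saving).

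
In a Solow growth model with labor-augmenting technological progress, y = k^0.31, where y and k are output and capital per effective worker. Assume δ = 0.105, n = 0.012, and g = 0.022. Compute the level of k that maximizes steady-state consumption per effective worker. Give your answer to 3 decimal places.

n + g + δ = 0.012 + 0.022 + 0.105 = 0.139.
At the golden rule the marginal product of capital equals n+g+δ: 0.31·k^(0.31−1) = 0.139. Solving, k_gold = (0.31/0.139)^(1/0.69) ≈ 3.1978.

k_gold ≈ 3.198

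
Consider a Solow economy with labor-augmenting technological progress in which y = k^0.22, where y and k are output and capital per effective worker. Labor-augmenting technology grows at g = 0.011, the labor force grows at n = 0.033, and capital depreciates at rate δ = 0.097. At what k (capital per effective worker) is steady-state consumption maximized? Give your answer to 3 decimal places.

k_gold ≈ 1.769

Break-even investment rate: n + g + δ = 0.033 + 0.011 + 0.097 = 0.141.
Maximizing c = f(k) − (n+g+δ)·k gives f'(k) = n+g+δ, i.e. 0.22·k^(0.22−1) = 0.141, so k_gold = (0.22/0.141)^(1/0.78) ≈ 1.7689.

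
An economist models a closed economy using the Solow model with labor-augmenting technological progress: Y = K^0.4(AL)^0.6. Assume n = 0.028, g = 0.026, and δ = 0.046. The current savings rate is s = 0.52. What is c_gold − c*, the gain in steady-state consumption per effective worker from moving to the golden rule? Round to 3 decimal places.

n + g + δ = 0.028 + 0.026 + 0.046 = 0.1.
Current steady state (s = 0.52): k* = (0.52/0.1)^(1/0.6) ≈ 15.6077, y* = 15.6077^0.4 ≈ 3.0015, c* = (1−0.52)·3.0015 ≈ 1.4407.
Golden rule sets MPK = n+g+δ: 0.4·k^(0.4−1) = 0.1, so k_gold = (0.4/0.1)^(1/0.6) ≈ 10.0794.
y_gold = 10.0794^0.4 ≈ 2.5198, c_gold = y_gold − 0.1·k_gold ≈ 1.5119.
Gain: Δc = 1.5119 − 1.4407 ≈ 0.0712.

Δc ≈ 0.071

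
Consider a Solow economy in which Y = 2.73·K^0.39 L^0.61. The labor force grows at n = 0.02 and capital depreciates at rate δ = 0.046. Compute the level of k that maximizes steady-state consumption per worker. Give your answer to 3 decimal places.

n + δ = 0.02 + 0.046 = 0.066.
Maximizing c = f(k) − (n+δ)·k gives f'(k) = n+δ, i.e. 0.39·2.73·k^(0.39−1) = 0.066, so k_gold = (0.39·2.73/0.066)^(1/0.61) ≈ 95.4572.

k_gold ≈ 95.457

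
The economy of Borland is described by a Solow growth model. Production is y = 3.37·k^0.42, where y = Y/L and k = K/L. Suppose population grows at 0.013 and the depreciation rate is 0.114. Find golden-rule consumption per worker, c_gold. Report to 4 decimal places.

n + δ = 0.013 + 0.114 = 0.127.
Golden rule sets MPK = n+δ: 0.42·3.37·k^(0.42−1) = 0.127, so k_gold = (0.42·3.37/0.127)^(1/0.58) ≈ 63.8708.
y_gold = 3.37·63.8708^0.42 ≈ 19.3133.
c_gold = y_gold − (n+δ)·k_gold = 19.3133 − 0.127·63.8708 ≈ 11.2017.

c_gold ≈ 11.2017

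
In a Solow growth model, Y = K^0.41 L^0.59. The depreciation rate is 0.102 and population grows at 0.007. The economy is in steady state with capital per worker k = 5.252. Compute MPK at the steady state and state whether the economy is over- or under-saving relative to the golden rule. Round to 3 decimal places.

under-saving; MPK ≈ 0.154

Capital per worker breaks even when investment replaces (n + δ)·k; here n + δ = 0.109.
MPK = 0.41·k^(0.41−1) = 0.41·5.252^(-0.59) ≈ 0.1541.
MPK > 0.109, so the economy is dynamically efficient (under-saving).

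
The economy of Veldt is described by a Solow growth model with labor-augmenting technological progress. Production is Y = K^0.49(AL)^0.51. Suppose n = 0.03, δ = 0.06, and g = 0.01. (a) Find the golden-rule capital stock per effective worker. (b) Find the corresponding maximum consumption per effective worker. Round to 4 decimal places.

(a) k_gold ≈ 22.5593; (b) c_gold ≈ 2.3480

The effective depreciation rate is n + g + δ = 0.03 + 0.01 + 0.06 = 0.1.
Maximizing c = f(k) − (n+g+δ)·k gives f'(k) = n+g+δ, i.e. 0.49·k^(0.49−1) = 0.1, so k_gold = (0.49/0.1)^(1/0.51) ≈ 22.5593.
y_gold = 22.5593^0.49 ≈ 4.6039; c_gold = y_gold − 0.1·k_gold ≈ 2.3480.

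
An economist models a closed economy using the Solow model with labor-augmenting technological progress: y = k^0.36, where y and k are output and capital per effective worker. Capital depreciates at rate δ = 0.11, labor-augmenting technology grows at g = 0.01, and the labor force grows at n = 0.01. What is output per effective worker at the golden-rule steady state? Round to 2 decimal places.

y_gold ≈ 1.77

Break-even investment rate: n + g + δ = 0.01 + 0.01 + 0.11 = 0.13.
Golden rule sets MPK = n+g+δ: 0.36·k^(0.36−1) = 0.13, so k_gold = (0.36/0.13)^(1/0.64) ≈ 4.9112.
Output: y_gold = k_gold^0.36 = 4.9112^0.36 ≈ 1.7735.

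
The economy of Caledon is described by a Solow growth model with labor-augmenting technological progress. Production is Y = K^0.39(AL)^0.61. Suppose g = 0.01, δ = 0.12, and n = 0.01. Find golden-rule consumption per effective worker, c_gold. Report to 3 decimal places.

c_gold ≈ 1.174

The effective depreciation rate is n + g + δ = 0.01 + 0.01 + 0.12 = 0.14.
Setting f'(k) = n+g+δ gives 0.39·k^(0.39−1) = 0.14, hence k_gold = (0.39/0.14)^(1/0.61) ≈ 5.3630.
y_gold = 5.3630^0.39 ≈ 1.9252.
c_gold = y_gold − (n+g+δ)·k_gold = 1.9252 − 0.14·5.3630 ≈ 1.1743.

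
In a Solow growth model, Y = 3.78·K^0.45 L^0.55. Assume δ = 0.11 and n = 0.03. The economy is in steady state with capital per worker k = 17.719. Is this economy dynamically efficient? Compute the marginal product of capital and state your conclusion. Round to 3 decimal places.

Break-even investment rate: n + δ = 0.03 + 0.11 = 0.14.
MPK = 0.45·3.78·k^(0.45−1) = 0.45·3.78·17.719^(-0.55) ≈ 0.3500.
MPK > 0.14, so the economy is dynamically efficient (under-saving).

dynamically efficient; MPK ≈ 0.350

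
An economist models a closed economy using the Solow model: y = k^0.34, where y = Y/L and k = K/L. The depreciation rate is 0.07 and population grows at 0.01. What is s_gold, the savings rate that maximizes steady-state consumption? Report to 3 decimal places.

n + δ = 0.01 + 0.07 = 0.08.
At the golden rule MPK = n+δ, and in any Cobb-Douglas steady state s = (n+δ)·k/y = MPK·k/y = capital's share 0.34.

s_gold = 0.340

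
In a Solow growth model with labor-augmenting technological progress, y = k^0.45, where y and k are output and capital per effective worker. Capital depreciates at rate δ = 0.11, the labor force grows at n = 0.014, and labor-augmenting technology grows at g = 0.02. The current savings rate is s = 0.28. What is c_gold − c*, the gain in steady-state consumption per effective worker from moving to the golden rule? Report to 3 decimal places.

Δc ≈ 0.157

n + g + δ = 0.014 + 0.02 + 0.11 = 0.144.
Current steady state (s = 0.28): k* = (0.28/0.144)^(1/0.55) ≈ 3.3503, y* = 3.3503^0.45 ≈ 1.7230, c* = (1−0.28)·1.7230 ≈ 1.2406.
At the golden rule the marginal product of capital equals n+g+δ: 0.45·k^(0.45−1) = 0.144. Solving, k_gold = (0.45/0.144)^(1/0.55) ≈ 7.9383.
y_gold = 7.9383^0.45 ≈ 2.5403, c_gold = y_gold − 0.144·k_gold ≈ 1.3971.
Gain: Δc = 1.3971 − 1.2406 ≈ 0.1566.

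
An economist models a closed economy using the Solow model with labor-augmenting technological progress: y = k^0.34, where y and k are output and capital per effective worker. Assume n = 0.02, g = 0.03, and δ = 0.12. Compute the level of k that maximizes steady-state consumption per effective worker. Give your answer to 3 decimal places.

Break-even investment rate: n + g + δ = 0.02 + 0.03 + 0.12 = 0.17.
Golden rule sets MPK = n+g+δ: 0.34·k^(0.34−1) = 0.17, so k_gold = (0.34/0.17)^(1/0.66) ≈ 2.8583.

k_gold ≈ 2.858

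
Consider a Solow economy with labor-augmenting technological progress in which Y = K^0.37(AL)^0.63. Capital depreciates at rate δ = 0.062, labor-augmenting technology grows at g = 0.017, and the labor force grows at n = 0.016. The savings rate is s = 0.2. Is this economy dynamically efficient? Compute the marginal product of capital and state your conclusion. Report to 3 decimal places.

Break-even investment rate: n + g + δ = 0.016 + 0.017 + 0.062 = 0.095.
Steady-state k*: s·k^0.37 = 0.095·k gives k* = (0.2/0.095)^(1/0.63) ≈ 3.2598.
MPK = 0.37·3.2598^(-0.63) ≈ 0.1758.
MPK > n+g+δ = 0.095, so the economy is dynamically efficient (under-saving).

dynamically efficient; MPK ≈ 0.176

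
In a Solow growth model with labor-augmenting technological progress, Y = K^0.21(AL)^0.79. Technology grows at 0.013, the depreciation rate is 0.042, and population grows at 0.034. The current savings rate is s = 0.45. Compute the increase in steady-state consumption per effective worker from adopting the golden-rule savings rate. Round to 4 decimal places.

n + g + δ = 0.034 + 0.013 + 0.042 = 0.089.
Current steady state (s = 0.45): k* = (0.45/0.089)^(1/0.79) ≈ 7.7788, y* = 7.7788^0.21 ≈ 1.5385, c* = (1−0.45)·1.5385 ≈ 0.8462.
At the golden rule the marginal product of capital equals n+g+δ: 0.21·k^(0.21−1) = 0.089. Solving, k_gold = (0.21/0.089)^(1/0.79) ≈ 2.9644.
y_gold = 2.9644^0.21 ≈ 1.2563, c_gold = y_gold − 0.089·k_gold ≈ 0.9925.
Gain: Δc = 0.9925 − 0.8462 ≈ 0.1463.

Δc ≈ 0.1463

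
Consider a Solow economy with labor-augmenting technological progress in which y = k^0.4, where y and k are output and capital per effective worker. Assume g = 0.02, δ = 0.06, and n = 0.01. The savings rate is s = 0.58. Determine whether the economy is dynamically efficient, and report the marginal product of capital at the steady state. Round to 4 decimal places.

dynamically inefficient; MPK ≈ 0.0621

n + g + δ = 0.01 + 0.02 + 0.06 = 0.09.
Steady-state k*: s·k^0.4 = 0.09·k gives k* = (0.58/0.09)^(1/0.6) ≈ 22.3173.
MPK = 0.4·22.3173^(-0.6) ≈ 0.0621.
MPK < n+g+δ = 0.09, so the economy is dynamically inefficient (over-saving).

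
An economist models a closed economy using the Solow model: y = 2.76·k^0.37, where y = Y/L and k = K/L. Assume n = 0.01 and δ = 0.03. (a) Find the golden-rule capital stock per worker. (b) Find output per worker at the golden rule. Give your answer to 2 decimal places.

(a) k_gold ≈ 171.16; (b) y_gold ≈ 18.50

Capital per worker breaks even when investment replaces (n + δ)·k; here n + δ = 0.04.
Setting f'(k) = n+δ gives 0.37·2.76·k^(0.37−1) = 0.04, hence k_gold = (0.37·2.76/0.04)^(1/0.63) ≈ 171.1646.
y_gold = 2.76·171.1646^0.37 ≈ 18.5043.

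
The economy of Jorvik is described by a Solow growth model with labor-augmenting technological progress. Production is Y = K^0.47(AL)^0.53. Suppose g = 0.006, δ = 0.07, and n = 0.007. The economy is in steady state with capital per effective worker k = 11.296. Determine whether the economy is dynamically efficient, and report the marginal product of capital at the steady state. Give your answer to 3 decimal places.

dynamically efficient; MPK ≈ 0.130

Break-even investment rate: n + g + δ = 0.007 + 0.006 + 0.07 = 0.083.
MPK = 0.47·k^(0.47−1) = 0.47·11.296^(-0.53) ≈ 0.1300.
MPK > 0.083, so the economy is dynamically efficient (under-saving).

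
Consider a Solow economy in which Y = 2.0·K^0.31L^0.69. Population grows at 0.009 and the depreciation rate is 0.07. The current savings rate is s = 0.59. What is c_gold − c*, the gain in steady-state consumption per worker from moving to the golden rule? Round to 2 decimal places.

n + δ = 0.009 + 0.07 = 0.079.
Current steady state (s = 0.59): k* = (0.59·2.0/0.079)^(1/0.69) ≈ 50.3290, y* = 2.0·50.3290^0.31 ≈ 6.7390, c* = (1−0.59)·6.7390 ≈ 2.7630.
Setting f'(k) = n+δ gives 0.31·2.0·k^(0.31−1) = 0.079, hence k_gold = (0.31·2.0/0.079)^(1/0.69) ≈ 19.8043.
y_gold = 2.0·19.8043^0.31 ≈ 5.0469, c_gold = y_gold − 0.079·k_gold ≈ 3.4824.
Gain: Δc = 3.4824 − 2.7630 ≈ 0.7194.

Δc ≈ 0.72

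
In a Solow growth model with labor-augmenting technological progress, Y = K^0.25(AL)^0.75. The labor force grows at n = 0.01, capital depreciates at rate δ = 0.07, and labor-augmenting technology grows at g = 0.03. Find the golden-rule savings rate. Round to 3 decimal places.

s_gold = 0.250

The effective depreciation rate is n + g + δ = 0.01 + 0.03 + 0.07 = 0.11.
At the golden rule MPK = n+g+δ, and in any Cobb-Douglas steady state s = (n+g+δ)·k/y = MPK·k/y = capital's share 0.25.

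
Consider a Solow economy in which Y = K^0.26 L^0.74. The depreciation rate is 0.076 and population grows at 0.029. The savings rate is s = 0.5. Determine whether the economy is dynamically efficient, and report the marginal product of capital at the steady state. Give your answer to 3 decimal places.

The effective depreciation rate is n + δ = 0.029 + 0.076 = 0.105.
Steady-state k*: s·k^0.26 = 0.105·k gives k* = (0.5/0.105)^(1/0.74) ≈ 8.2399.
MPK = 0.26·8.2399^(-0.74) ≈ 0.0546.
MPK < n+δ = 0.105, so the economy is dynamically inefficient (over-saving).

dynamically inefficient; MPK ≈ 0.055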